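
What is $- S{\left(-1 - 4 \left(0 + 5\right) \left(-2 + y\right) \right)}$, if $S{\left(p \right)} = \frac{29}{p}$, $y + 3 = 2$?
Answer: $- \frac{29}{59} \approx -0.49153$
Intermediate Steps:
$y = -1$ ($y = -3 + 2 = -1$)
$- S{\left(-1 - 4 \left(0 + 5\right) \left(-2 + y\right) \right)} = - \frac{29}{-1 - 4 \left(0 + 5\right) \left(-2 - 1\right)} = - \frac{29}{-1 - 4 \cdot 5 \left(-3\right)} = - \frac{29}{-1 - -60} = - \frac{29}{-1 + 60} = - \frac{29}{59}$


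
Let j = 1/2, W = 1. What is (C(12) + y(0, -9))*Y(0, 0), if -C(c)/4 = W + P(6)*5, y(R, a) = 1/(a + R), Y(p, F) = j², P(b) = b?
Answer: -1117/36 ≈ -31.028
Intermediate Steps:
j = ½ (j = 1*(½) = ½ ≈ 0.50000)
Y(p, F) = ¼ (Y(p, F) = (½)² = ¼)
y(R, a) = 1/(R + a)
C(c) = -124 (C(c) = -4*(1 + 6*5) = -4*(1 + 30) = -4*31 = -124)
(C(12) + y(0, -9))*Y(0, 0) = (-124 + 1/(0 - 9))*(¼) = (-124 + 1/(-9))*(¼) = (-124 - ⅑)*(¼) = -1117/9*¼ = -1117/36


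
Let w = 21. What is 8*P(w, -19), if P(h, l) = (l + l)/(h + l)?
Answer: -152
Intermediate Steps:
P(h, l) = 2*l/(h + l) (P(h, l) = (2*l)/(h + l) = 2*l/(h + l))
8*P(w, -19) = 8*(2*(-19)/(21 - 19)) = 8*(2*(-19)/2) = 8*(2*(-19)*(½)) = 8*(-19) = -152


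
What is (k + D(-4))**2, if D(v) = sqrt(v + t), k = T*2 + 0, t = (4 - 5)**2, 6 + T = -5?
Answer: (22 - I*sqrt(3))**2 ≈ 481.0 - 76.21*I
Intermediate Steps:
T = -11 (T = -6 - 5 = -11)
t = 1 (t = (-1)**2 = 1)
k = -22 (k = -11*2 + 0 = -22 + 0 = -22)
D(v) = sqrt(1 + v) (D(v) = sqrt(v + 1) = sqrt(1 + v))
(k + D(-4))**2 = (-22 + sqrt(1 - 4))**2 = (-22 + sqrt(-3))**2 = (-22 + I*sqrt(3))**2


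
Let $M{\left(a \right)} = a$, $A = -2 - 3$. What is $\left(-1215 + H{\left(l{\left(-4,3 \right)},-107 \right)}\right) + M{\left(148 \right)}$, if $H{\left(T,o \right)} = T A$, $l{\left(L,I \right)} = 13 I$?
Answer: $-1262$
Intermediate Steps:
$A = -5$ ($A = -2 - 3 = -5$)
$H{\left(T,o \right)} = - 5 T$ ($H{\left(T,o \right)} = T \left(-5\right) = - 5 T$)
$\left(-1215 + H{\left(l{\left(-4,3 \right)},-107 \right)}\right) + M{\left(148 \right)} = \left(-1215 - 5 \cdot 13 \cdot 3\right) + 148 = \left(-1215 - 195\right) + 148 = -1410 + 148 = -1262$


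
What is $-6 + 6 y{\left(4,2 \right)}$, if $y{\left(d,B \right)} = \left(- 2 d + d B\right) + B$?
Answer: $6$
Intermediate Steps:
$y{\left(d,B \right)} = B - 2 d + B d$ ($y{\left(d,B \right)} = \left(- 2 d + B d\right) + B = B - 2 d + B d$)
$-6 + 6 y{\left(4,2 \right)} = -6 + 6 \left(2 - 8 + 2 \cdot 4\right) = -6 + 6 \left(2 - 8 + 8\right) = -6 + 6 \cdot 2 = -6 + 12 = 6$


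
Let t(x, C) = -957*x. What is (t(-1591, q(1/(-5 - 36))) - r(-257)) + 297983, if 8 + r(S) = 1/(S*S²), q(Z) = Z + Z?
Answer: 30903570574755/16974593 ≈ 1.8206e+6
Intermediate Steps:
q(Z) = 2*Z
r(S) = -8 + S⁻³ (r(S) = -8 + 1/(S*S²) = -8 + 1/(S³) = -8 + S⁻³)
(t(-1591, q(1/(-5 - 36))) - r(-257)) + 297983 = (-957*(-1591) - (-8 + (-257)⁻³)) + 297983 = (1522587 - (-8 - 1/16974593)) + 297983 = (1522587 - 1*(-135796745/16974593)) + 297983 = (1522587 + 135796745/16974593) + 297983 = 25845430428836/16974593 + 297983 = 30903570574755/16974593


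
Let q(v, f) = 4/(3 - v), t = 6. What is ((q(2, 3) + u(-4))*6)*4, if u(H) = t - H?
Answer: 336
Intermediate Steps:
u(H) = 6 - H
((q(2, 3) + u(-4))*6)*4 = ((-4/(-3 + 2) + (6 - 1*(-4)))*6)*4 = ((-4/(-1) + (6 + 4))*6)*4 = ((-4*(-1) + 10)*6)*4 = ((4 + 10)*6)*4 = (14*6)*4 = 84*4 = 336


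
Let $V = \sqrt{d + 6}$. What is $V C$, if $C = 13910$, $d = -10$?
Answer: $27820 i \approx 27820.0 i$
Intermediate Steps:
$V = 2 i$ ($V = \sqrt{-10 + 6} = \sqrt{-4} = 2 i \approx 2.0 i$)
$V C = 2 i 13910 = 27820 i$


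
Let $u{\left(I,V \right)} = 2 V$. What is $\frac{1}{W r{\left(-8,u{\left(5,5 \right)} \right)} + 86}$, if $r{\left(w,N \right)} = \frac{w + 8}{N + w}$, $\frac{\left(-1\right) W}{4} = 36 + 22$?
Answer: $\frac{1}{86} \approx 0.011628$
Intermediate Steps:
$W = -232$ ($W = - 4 \left(36 + 22\right) = \left(-4\right) 58 = -232$)
$r{\left(w,N \right)} = \frac{8 + w}{N + w}$
$\frac{1}{W r{\left(-8,u{\left(5,5 \right)} \right)} + 86} = \frac{1}{- 232 \frac{8 - 8}{2 \cdot 5 - 8} + 86} = \frac{1}{- 232 \frac{1}{10 - 8} \cdot 0 + 86} = \frac{1}{- 232 \cdot \frac{1}{2} \cdot 0 + 86} = \frac{1}{\left(-232\right) 0 + 86} = \frac{1}{0 + 86} = \frac{1}{86}$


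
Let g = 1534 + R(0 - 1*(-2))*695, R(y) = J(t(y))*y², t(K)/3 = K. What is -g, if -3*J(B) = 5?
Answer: 9298/3 ≈ 3099.3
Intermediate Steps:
t(K) = 3*K
J(B) = -5/3 (J(B) = -⅓*5 = -5/3)
R(y) = -5*y²/3
g = -9298/3 (g = 1534 - 5*(0 - 1*(-2))²/3*695 = 1534 - 5*(0 + 2)²/3*695 = 1534 - 5/3*2²*695 = 1534 - 5/3*4*695 = 1534 - 20/3*695 = 1534 - 13900/3 = -9298/3 ≈ -3099.3)
-g = -1*(-9298/3) = 9298/3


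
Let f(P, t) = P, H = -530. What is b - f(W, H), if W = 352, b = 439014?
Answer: 438662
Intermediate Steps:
b - f(W, H) = 439014 - 1*352 = 439014 - 352 = 438662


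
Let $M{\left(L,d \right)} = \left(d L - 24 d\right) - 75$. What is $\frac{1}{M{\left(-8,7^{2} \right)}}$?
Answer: $- \frac{1}{1643} \approx -0.00060864$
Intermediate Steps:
$M{\left(L,d \right)} = -75 - 24 d + L d$ ($M{\left(L,d \right)} = \left(L d - 24 d\right) - 75 = \left(- 24 d + L d\right) - 75 = -75 - 24 d + L d$)
$\frac{1}{M{\left(-8,7^{2} \right)}} = \frac{1}{-75 - 24 \cdot 7^{2} - 8 \cdot 7^{2}} = \frac{1}{-75 - 1176 - 392} = \frac{1}{-1643} = - \frac{1}{1643}$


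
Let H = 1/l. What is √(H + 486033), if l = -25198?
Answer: √308601406112534/25198 ≈ 697.16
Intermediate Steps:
H = -1/25198 (H = 1/(-25198) = -1/25198 ≈ -3.9686e-5)
√(H + 486033) = √(-1/25198 + 486033) = √(12247059533/25198) = √308601406112534/25198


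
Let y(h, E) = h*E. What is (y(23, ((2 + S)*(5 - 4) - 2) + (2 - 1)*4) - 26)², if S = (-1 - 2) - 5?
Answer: 13924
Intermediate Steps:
S = -8 (S = -3 - 5 = -8)
y(h, E) = E*h
(y(23, ((2 + S)*(5 - 4) - 2) + (2 - 1)*4) - 26)² = ((((2 - 8)*(5 - 4) - 2) + (2 - 1)*4)*23 - 26)² = (((-6*1 - 2) + 1*4)*23 - 26)² = (((-6 - 2) + 4)*23 - 26)² = ((-8 + 4)*23 - 26)² = (-4*23 - 26)² = (-92 - 26)² = (-118)² = 13924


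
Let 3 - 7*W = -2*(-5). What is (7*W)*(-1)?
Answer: 7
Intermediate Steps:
W = -1 (W = 3/7 - (-2)*(-5)/7 = 3/7 - 1/7*10 = 3/7 - 10/7 = -1)
(7*W)*(-1) = (7*(-1))*(-1) = -7*(-1) = 7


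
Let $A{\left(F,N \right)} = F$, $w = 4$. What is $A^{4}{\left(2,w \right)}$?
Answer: $16$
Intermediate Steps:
$A^{4}{\left(2,w \right)} = 2^{4} = 16$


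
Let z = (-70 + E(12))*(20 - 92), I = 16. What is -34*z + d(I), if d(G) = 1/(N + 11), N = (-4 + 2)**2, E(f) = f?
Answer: -2129759/15 ≈ -1.4198e+5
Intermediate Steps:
N = 4 (N = (-2)**2 = 4)
z = 4176 (z = (-70 + 12)*(20 - 92) = -58*(-72) = 4176)
d(G) = 1/15 (d(G) = 1/(4 + 11) = 1/15)
-34*z + d(I) = -34*4176 + 1/15 = -141984 + 1/15 = -2129759/15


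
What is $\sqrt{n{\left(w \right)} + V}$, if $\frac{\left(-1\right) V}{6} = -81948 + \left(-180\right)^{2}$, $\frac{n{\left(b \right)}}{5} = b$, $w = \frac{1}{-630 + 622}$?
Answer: $\frac{\sqrt{4756598}}{4} \approx 545.24$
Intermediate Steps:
$w = - \frac{1}{8}$ ($w = \frac{1}{-8} = - \frac{1}{8} \approx -0.125$)
$n{\left(b \right)} = 5 b$
$V = 297288$ ($V = - 6 \left(-81948 + \left(-180\right)^{2}\right) = - 6 \left(-81948 + 32400\right) = \left(-6\right) \left(-49548\right) = 297288$)
$\sqrt{n{\left(w \right)} + V} = \sqrt{5 \left(- \frac{1}{8}\right) + 297288} = \sqrt{- \frac{5}{8} + 297288} = \sqrt{\frac{2378299}{8}} = \frac{\sqrt{4756598}}{4}$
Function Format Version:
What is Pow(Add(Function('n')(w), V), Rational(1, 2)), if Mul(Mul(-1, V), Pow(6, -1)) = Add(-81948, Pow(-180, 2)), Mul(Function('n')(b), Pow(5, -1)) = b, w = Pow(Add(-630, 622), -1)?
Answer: Mul(Rational(1, 4), Pow(4756598, Rational(1, 2))) ≈ 545.24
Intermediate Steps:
w = Rational(-1, 8) (w = Pow(-8, -1) = Rational(-1, 8) ≈ -0.12500)
Function('n')(b) = Mul(5, b)
V = 297288 (V = Mul(-6, Add(-81948, Pow(-180, 2))) = Mul(-6, Add(-81948, 32400)) = Mul(-6, -49548) = 297288)
Pow(Add(Function('n')(w), V), Rational(1, 2)) = Pow(Add(Mul(5, Rational(-1, 8)), 297288), Rational(1, 2)) = Pow(Add(Rational(-5, 8), 297288), Rational(1, 2)) = Pow(Rational(2378299, 8), Rational(1, 2)) = Mul(Rational(1, 4), Pow(4756598, Rational(1, 2)))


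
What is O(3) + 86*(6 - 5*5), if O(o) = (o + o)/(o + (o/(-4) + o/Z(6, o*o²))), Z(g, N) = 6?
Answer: -17950/11 ≈ -1631.8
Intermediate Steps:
O(o) = 24/11 (O(o) = (o + o)/(o + (o/(-4) + o/6)) = (2*o)/(o + (o*(-¼) + o*(⅙))) = (2*o)/(o + (-o/4 + o/6)) = (2*o)/(o - o/12) = (2*o)/((11*o/12)) = (2*o)*(12/(11*o)) = 24/11)
O(3) + 86*(6 - 5*5) = 24/11 + 86*(6 - 5*5) = 24/11 + 86*(6 - 25) = 24/11 + 86*(-19) = 24/11 - 1634 = -17950/11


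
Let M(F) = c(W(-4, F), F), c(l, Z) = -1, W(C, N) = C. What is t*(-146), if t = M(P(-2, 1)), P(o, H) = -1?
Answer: 146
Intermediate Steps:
M(F) = -1
t = -1
t*(-146) = -1*(-146) = 146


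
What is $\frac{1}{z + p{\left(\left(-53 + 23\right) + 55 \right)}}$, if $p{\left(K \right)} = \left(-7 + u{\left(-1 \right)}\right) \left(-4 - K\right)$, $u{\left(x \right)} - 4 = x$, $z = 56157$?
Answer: $\frac{1}{56273} \approx 1.7771 \cdot 10^{-5}$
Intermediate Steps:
$u{\left(x \right)} = 4 + x$
$p{\left(K \right)} = 16 + 4 K$ ($p{\left(K \right)} = \left(-7 + \left(4 - 1\right)\right) \left(-4 - K\right) = \left(-7 + 3\right) \left(-4 - K\right) = - 4 \left(-4 - K\right) = 16 + 4 K$)
$\frac{1}{z + p{\left(\left(-53 + 23\right) + 55 \right)}} = \frac{1}{56157 + \left(16 + 4 \left(\left(-53 + 23\right) + 55\right)\right)} = \frac{1}{56157 + \left(16 + 4 \left(-30 + 55\right)\right)} = \frac{1}{56157 + \left(16 + 4 \cdot 25\right)} = \frac{1}{56157 + \left(16 + 100\right)} = \frac{1}{56157 + 116} = \frac{1}{56273}$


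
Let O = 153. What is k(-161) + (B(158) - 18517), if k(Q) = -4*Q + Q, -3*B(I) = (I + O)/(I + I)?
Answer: -17096543/948 ≈ -18034.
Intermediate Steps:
B(I) = -(153 + I)/(6*I) (B(I) = -(I + 153)/(3*(I + I)) = -(153 + I)/(3*(2*I)) = -(153 + I)*1/(2*I)/3 = -(153 + I)/(6*I))
k(Q) = -3*Q
k(-161) + (B(158) - 18517) = -3*(-161) + ((⅙)*(-153 - 1*158)/158 - 18517) = 483 + ((⅙)*(1/158)*(-153 - 158) - 18517) = 483 + ((⅙)*(1/158)*(-311) - 18517) = 483 + (-311/948 - 18517) = 483 - 17554427/948 = -17096543/948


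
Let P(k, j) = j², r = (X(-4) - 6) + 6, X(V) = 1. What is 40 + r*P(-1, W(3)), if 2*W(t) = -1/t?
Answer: 1441/36 ≈ 40.028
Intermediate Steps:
W(t) = -1/(2*t) (W(t) = (-1/t)/2 = -1/(2*t))
r = 1 (r = (1 - 6) + 6 = -5 + 6 = 1)
40 + r*P(-1, W(3)) = 40 + 1*(-½/3)² = 40 + 1*(-½*⅓)² = 40 + 1*(-⅙)² = 40 + 1*(1/36) = 40 + 1/36 = 1441/36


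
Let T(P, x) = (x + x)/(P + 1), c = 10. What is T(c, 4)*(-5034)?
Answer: -40272/11 ≈ -3661.1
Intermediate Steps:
T(P, x) = 2*x/(1 + P) (T(P, x) = (2*x)/(1 + P) = 2*x/(1 + P))
T(c, 4)*(-5034) = (2*4/(1 + 10))*(-5034) = (2*4/11)*(-5034) = (2*4*(1/11))*(-5034) = (8/11)*(-5034) = -40272/11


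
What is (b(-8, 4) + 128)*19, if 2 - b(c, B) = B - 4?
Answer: 2470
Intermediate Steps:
b(c, B) = 6 - B (b(c, B) = 2 - (B - 4) = 2 - (-4 + B) = 2 + (4 - B) = 6 - B)
(b(-8, 4) + 128)*19 = ((6 - 1*4) + 128)*19 = ((6 - 4) + 128)*19 = (2 + 128)*19 = 130*19 = 2470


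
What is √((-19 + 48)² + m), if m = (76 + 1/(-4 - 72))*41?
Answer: √5713129/38 ≈ 62.900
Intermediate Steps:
m = 236775/76 (m = (76 + 1/(-76))*41 = (76 - 1/76)*41 = (5775/76)*41 = 236775/76 ≈ 3115.5)
√((-19 + 48)² + m) = √((-19 + 48)² + 236775/76) = √(29² + 236775/76) = √(841 + 236775/76) = √(300691/76) = √5713129/38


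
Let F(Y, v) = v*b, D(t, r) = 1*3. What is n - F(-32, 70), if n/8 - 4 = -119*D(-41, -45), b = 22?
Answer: -4364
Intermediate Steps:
D(t, r) = 3
F(Y, v) = 22*v (F(Y, v) = v*22 = 22*v)
n = -2824 (n = 32 + 8*(-119*3) = 32 + 8*(-357) = 32 - 2856 = -2824)
n - F(-32, 70) = -2824 - 22*70 = -2824 - 1*1540 = -2824 - 1540 = -4364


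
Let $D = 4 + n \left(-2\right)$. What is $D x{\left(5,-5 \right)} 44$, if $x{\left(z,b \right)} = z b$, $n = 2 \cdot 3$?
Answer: $8800$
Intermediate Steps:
$n = 6$
$x{\left(z,b \right)} = b z$
$D = -8$ ($D = 4 + 6 \left(-2\right) = 4 - 12 = -8$)
$D x{\left(5,-5 \right)} 44 = - 8 \left(\left(-5\right) 5\right) 44 = \left(-8\right) \left(-25\right) 44 = 200 \cdot 44 = 8800$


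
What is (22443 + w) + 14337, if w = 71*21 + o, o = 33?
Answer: 38304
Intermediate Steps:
w = 1524 (w = 71*21 + 33 = 1491 + 33 = 1524)
(22443 + w) + 14337 = (22443 + 1524) + 14337 = 23967 + 14337 = 38304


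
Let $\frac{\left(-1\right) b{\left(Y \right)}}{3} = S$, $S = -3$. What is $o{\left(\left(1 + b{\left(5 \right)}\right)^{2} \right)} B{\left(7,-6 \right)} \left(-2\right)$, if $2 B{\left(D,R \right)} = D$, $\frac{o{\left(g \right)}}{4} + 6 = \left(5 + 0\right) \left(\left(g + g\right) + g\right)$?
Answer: $-41832$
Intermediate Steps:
$b{\left(Y \right)} = 9$ ($b{\left(Y \right)} = \left(-3\right) \left(-3\right) = 9$)
$o{\left(g \right)} = -24 + 60 g$ ($o{\left(g \right)} = -24 + 4 \left(5 + 0\right) \left(\left(g + g\right) + g\right) = -24 + 4 \cdot 5 \left(2 g + g\right) = -24 + 4 \cdot 5 \cdot 3 g = -24 + 4 \cdot 15 g = -24 + 60 g$)
$B{\left(D,R \right)} = \frac{D}{2}$
$o{\left(\left(1 + b{\left(5 \right)}\right)^{2} \right)} B{\left(7,-6 \right)} \left(-2\right) = \left(-24 + 60 \left(1 + 9\right)^{2}\right) \frac{1}{2} \cdot 7 \left(-2\right) = \left(-24 + 60 \cdot 10^{2}\right) \frac{7}{2} \left(-2\right) = \left(-24 + 60 \cdot 100\right) \frac{7}{2} \left(-2\right) = \left(-24 + 6000\right) \frac{7}{2} \left(-2\right) = 5976 \cdot \frac{7}{2} \left(-2\right) = 20916 \left(-2\right) = -41832$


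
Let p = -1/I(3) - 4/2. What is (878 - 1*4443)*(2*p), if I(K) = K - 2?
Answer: 21390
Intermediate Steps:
I(K) = -2 + K
p = -3 (p = -1/(-2 + 3) - 4/2 = -1/1 - 4*½ = -1*1 - 2 = -1 - 2 = -3)
(878 - 1*4443)*(2*p) = (878 - 1*4443)*(2*(-3)) = (878 - 4443)*(-6) = -3565*(-6) = 21390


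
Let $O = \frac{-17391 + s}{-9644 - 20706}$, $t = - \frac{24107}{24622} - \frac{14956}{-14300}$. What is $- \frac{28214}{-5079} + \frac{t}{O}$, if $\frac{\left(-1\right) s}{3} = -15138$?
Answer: $\frac{35225048850163}{6424770242319} \approx 5.4827$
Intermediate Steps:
$s = 45414$ ($s = \left(-3\right) \left(-15138\right) = 45414$)
$t = \frac{452241}{6771050}$ ($t = \left(-24107\right) \frac{1}{24622} - - \frac{3739}{3575} = - \frac{24107}{24622} + \frac{3739}{3575} = \frac{452241}{6771050} \approx 0.06679$)
$O = - \frac{28023}{30350}$ ($O = \frac{-17391 + 45414}{-9644 - 20706} = \frac{28023}{-30350} = 28023 \left(- \frac{1}{30350}\right) = - \frac{28023}{30350} \approx -0.92333$)
$- \frac{28214}{-5079} + \frac{t}{O} = - \frac{28214}{-5079} + \frac{452241}{6771050 \left(- \frac{28023}{30350}\right)} = \left(-28214\right) \left(- \frac{1}{5079}\right) + \frac{452241}{6771050} \left(- \frac{30350}{28023}\right) = \frac{28214}{5079} - \frac{91503429}{1264967561} = \frac{35225048850163}{6424770242319}$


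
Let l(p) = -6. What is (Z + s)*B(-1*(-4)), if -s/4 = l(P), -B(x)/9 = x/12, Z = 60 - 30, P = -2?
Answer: -162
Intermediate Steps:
Z = 30
B(x) = -3*x/4 (B(x) = -9*x/12 = -3*x/4)
s = 24 (s = -4*(-6) = 24)
(Z + s)*B(-1*(-4)) = (30 + 24)*(-(-3)*(-4)/4) = 54*(-¾*4) = 54*(-3) = -162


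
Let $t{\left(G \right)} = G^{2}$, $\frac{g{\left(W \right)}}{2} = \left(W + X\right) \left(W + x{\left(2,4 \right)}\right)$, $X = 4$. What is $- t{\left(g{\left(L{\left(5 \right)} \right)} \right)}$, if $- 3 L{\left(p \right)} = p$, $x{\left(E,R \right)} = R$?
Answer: $- \frac{9604}{81} \approx -118.57$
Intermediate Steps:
$L{\left(p \right)} = - \frac{p}{3}$
$g{\left(W \right)} = 2 \left(4 + W\right)^{2}$ ($g{\left(W \right)} = 2 \left(W + 4\right) \left(W + 4\right) = 2 \left(4 + W\right) \left(4 + W\right) = 2 \left(4 + W\right)^{2}$)
$- t{\left(g{\left(L{\left(5 \right)} \right)} \right)} = - \left(32 + 2 \left(\left(- \frac{1}{3}\right) 5\right)^{2} + 16 \left(\left(- \frac{1}{3}\right) 5\right)\right)^{2} = - \left(32 + 2 \left(- \frac{5}{3}\right)^{2} + 16 \left(- \frac{5}{3}\right)\right)^{2} = - \left(32 + 2 \cdot \frac{25}{9} - \frac{80}{3}\right)^{2} = - \left(32 + \frac{50}{9} - \frac{80}{3}\right)^{2} = - \left(\frac{98}{9}\right)^{2} = \left(-1\right) \frac{9604}{81} = - \frac{9604}{81}$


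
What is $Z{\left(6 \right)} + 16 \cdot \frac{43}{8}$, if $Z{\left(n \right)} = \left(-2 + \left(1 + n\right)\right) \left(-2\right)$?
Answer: $76$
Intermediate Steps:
$Z{\left(n \right)} = 2 - 2 n$ ($Z{\left(n \right)} = \left(-1 + n\right) \left(-2\right) = 2 - 2 n$)
$Z{\left(6 \right)} + 16 \cdot \frac{43}{8} = \left(2 - 12\right) + 16 \cdot \frac{43}{8} = \left(2 - 12\right) + 16 \cdot 43 \cdot \frac{1}{8} = -10 + 16 \cdot \frac{43}{8} = -10 + 86 = 76$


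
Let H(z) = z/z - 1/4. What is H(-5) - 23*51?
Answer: -4689/4 ≈ -1172.3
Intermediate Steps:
H(z) = ¾ (H(z) = 1 - 1*¼ = 1 - ¼ = ¾)
H(-5) - 23*51 = ¾ - 23*51 = ¾ - 1173 = -4689/4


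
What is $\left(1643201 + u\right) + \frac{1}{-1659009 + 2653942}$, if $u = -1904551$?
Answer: $- \frac{260025739549}{994933} \approx -2.6135 \cdot 10^{5}$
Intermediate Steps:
$\left(1643201 + u\right) + \frac{1}{-1659009 + 2653942} = \left(1643201 - 1904551\right) + \frac{1}{-1659009 + 2653942} = -261350 + \frac{1}{994933} = - \frac{260025739549}{994933}$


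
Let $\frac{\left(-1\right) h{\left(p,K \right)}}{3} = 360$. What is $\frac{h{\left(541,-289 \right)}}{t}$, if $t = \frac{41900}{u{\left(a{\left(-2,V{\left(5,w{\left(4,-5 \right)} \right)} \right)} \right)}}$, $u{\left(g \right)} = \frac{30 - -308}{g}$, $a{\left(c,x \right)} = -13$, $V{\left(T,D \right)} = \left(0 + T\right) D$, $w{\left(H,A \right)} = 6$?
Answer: $\frac{1404}{2095} \approx 0.67017$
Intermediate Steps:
$h{\left(p,K \right)} = -1080$ ($h{\left(p,K \right)} = \left(-3\right) 360 = -1080$)
$V{\left(T,D \right)} = D T$ ($V{\left(T,D \right)} = T D = D T$)
$u{\left(g \right)} = \frac{338}{g}$ ($u{\left(g \right)} = \frac{30 + 308}{g} = \frac{338}{g}$)
$t = - \frac{20950}{13}$ ($t = \frac{41900}{338 \frac{1}{-13}} = \frac{41900}{338 \left(- \frac{1}{13}\right)} = \frac{41900}{-26} = 41900 \left(- \frac{1}{26}\right) = - \frac{20950}{13} \approx -1611.5$)
$\frac{h{\left(541,-289 \right)}}{t} = - \frac{1080}{- \frac{20950}{13}} = \left(-1080\right) \left(- \frac{13}{20950}\right) = \frac{1404}{2095}$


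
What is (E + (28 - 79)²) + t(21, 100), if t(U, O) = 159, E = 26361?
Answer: 29121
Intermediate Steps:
(E + (28 - 79)²) + t(21, 100) = (26361 + (28 - 79)²) + 159 = (26361 + (-51)²) + 159 = (26361 + 2601) + 159 = 28962 + 159 = 29121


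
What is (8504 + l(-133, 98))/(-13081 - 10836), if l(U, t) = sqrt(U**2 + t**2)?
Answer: -8504/23917 - 7*sqrt(557)/23917 ≈ -0.36247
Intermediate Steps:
(8504 + l(-133, 98))/(-13081 - 10836) = (8504 + sqrt((-133)**2 + 98**2))/(-13081 - 10836) = (8504 + sqrt(17689 + 9604))/(-23917) = (8504 + sqrt(27293))*(-1/23917) = (8504 + 7*sqrt(557))*(-1/23917) = -8504/23917 - 7*sqrt(557)/23917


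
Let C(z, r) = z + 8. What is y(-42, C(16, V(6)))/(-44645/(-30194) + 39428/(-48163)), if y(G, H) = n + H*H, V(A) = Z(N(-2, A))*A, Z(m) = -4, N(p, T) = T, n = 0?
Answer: 837638566272/959748103 ≈ 872.77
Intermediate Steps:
V(A) = -4*A
C(z, r) = 8 + z
y(G, H) = H**2 (y(G, H) = 0 + H*H = 0 + H**2 = H**2)
y(-42, C(16, V(6)))/(-44645/(-30194) + 39428/(-48163)) = (8 + 16)**2/(-44645/(-30194) + 39428/(-48163)) = 24**2/(-44645*(-1/30194) + 39428*(-1/48163)) = 576/(44645/30194 - 39428/48163) = 576/(959748103/1454233622) = 576*(1454233622/959748103) = 837638566272/959748103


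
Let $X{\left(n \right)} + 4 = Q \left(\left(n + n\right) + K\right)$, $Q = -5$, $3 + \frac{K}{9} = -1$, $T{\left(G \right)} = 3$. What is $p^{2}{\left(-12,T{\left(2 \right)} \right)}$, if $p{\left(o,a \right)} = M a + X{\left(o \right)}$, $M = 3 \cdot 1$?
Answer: $93025$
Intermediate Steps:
$K = -36$ ($K = -27 + 9 \left(-1\right) = -27 - 9 = -36$)
$M = 3$
$X{\left(n \right)} = 176 - 10 n$ ($X{\left(n \right)} = -4 - 5 \left(\left(n + n\right) - 36\right) = -4 - 5 \left(2 n - 36\right) = -4 - 5 \left(-36 + 2 n\right) = -4 - \left(-180 + 10 n\right) = 176 - 10 n$)
$p{\left(o,a \right)} = 176 - 10 o + 3 a$ ($p{\left(o,a \right)} = 3 a - \left(-176 + 10 o\right) = 176 - 10 o + 3 a$)
$p^{2}{\left(-12,T{\left(2 \right)} \right)} = \left(176 - -120 + 3 \cdot 3\right)^{2} = \left(176 + 120 + 9\right)^{2} = 305^{2} = 93025$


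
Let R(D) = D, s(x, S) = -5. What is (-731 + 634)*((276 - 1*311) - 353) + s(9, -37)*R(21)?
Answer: 37531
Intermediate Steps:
(-731 + 634)*((276 - 1*311) - 353) + s(9, -37)*R(21) = (-731 + 634)*((276 - 1*311) - 353) - 5*21 = -97*((276 - 311) - 353) - 105 = -97*(-35 - 353) - 105 = -97*(-388) - 105 = 37636 - 105 = 37531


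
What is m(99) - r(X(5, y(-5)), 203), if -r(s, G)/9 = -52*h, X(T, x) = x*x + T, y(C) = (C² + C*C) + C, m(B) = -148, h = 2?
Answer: -1084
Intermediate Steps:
y(C) = C + 2*C² (y(C) = (C² + C²) + C = 2*C² + C = C + 2*C²)
X(T, x) = T + x² (X(T, x) = x² + T = T + x²)
r(s, G) = 936 (r(s, G) = -(-468)*2 = -9*(-104) = 936)
m(99) - r(X(5, y(-5)), 203) = -148 - 1*936 = -148 - 936 = -1084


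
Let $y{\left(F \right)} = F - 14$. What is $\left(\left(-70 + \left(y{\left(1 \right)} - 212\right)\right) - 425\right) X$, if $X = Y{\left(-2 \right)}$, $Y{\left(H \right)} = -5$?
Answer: $3600$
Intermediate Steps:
$y{\left(F \right)} = -14 + F$
$X = -5$
$\left(\left(-70 + \left(y{\left(1 \right)} - 212\right)\right) - 425\right) X = \left(\left(-70 + \left(\left(-14 + 1\right) - 212\right)\right) - 425\right) \left(-5\right) = \left(\left(-70 - 225\right) - 425\right) \left(-5\right) = \left(-295 - 425\right) \left(-5\right) = \left(-720\right) \left(-5\right) = 3600$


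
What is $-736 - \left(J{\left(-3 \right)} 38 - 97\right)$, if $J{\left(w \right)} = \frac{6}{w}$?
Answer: $-563$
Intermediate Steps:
$-736 - \left(J{\left(-3 \right)} 38 - 97\right) = -736 - \left(\frac{6}{-3} \cdot 38 - 97\right) = -736 - \left(6 \left(- \frac{1}{3}\right) 38 - 97\right) = -736 - \left(\left(-2\right) 38 - 97\right) = -736 - \left(-76 - 97\right) = -736 - -173 = -736 + 173 = -563$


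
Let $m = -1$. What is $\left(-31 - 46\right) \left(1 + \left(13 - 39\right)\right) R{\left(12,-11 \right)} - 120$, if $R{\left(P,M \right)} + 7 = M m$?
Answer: $7580$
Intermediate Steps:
$R{\left(P,M \right)} = -7 - M$ ($R{\left(P,M \right)} = -7 + M \left(-1\right) = -7 - M$)
$\left(-31 - 46\right) \left(1 + \left(13 - 39\right)\right) R{\left(12,-11 \right)} - 120 = \left(-31 - 46\right) \left(1 + \left(13 - 39\right)\right) \left(-7 - -11\right) - 120 = - 77 \left(1 + \left(13 - 39\right)\right) \left(-7 + 11\right) - 120 = - 77 \left(1 - 26\right) 4 - 120 = \left(-77\right) \left(-25\right) 4 - 120 = 1925 \cdot 4 - 120 = 7700 - 120 = 7580$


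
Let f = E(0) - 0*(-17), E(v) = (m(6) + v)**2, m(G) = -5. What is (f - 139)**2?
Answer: 12996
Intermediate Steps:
E(v) = (-5 + v)**2
f = 25 (f = (-5 + 0)**2 - 0*(-17) = (-5)**2 - 1*0 = 25 + 0 = 25)
(f - 139)**2 = (25 - 139)**2 = (-114)**2 = 12996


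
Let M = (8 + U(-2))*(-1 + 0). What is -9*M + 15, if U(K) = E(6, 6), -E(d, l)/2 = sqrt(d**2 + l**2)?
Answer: 87 - 108*sqrt(2) ≈ -65.735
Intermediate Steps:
E(d, l) = -2*sqrt(d**2 + l**2)
U(K) = -12*sqrt(2) (U(K) = -2*sqrt(6**2 + 6**2) = -2*sqrt(36 + 36) = -12*sqrt(2))
M = -8 + 12*sqrt(2) (M = (8 - 12*sqrt(2))*(-1 + 0) = (8 - 12*sqrt(2))*(-1) = -8 + 12*sqrt(2) ≈ 8.9706)
-9*M + 15 = -9*(-8 + 12*sqrt(2)) + 15 = (72 - 108*sqrt(2)) + 15 = 87 - 108*sqrt(2)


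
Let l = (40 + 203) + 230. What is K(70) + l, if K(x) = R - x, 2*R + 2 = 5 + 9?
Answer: 409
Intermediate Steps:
l = 473 (l = 243 + 230 = 473)
R = 6 (R = -1 + (5 + 9)/2 = -1 + (½)*14 = -1 + 7 = 6)
K(x) = 6 - x
K(70) + l = (6 - 1*70) + 473 = (6 - 70) + 473 = -64 + 473 = 409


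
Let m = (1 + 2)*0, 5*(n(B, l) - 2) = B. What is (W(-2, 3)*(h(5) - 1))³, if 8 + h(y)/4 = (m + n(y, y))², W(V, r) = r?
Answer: 729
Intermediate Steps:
n(B, l) = 2 + B/5
m = 0 (m = 3*0 = 0)
h(y) = -32 + 4*(2 + y/5)² (h(y) = -32 + 4*(0 + (2 + y/5))² = -32 + 4*(2 + y/5)²)
(W(-2, 3)*(h(5) - 1))³ = (3*((-32 + 4*(10 + 5)²/25) - 1))³ = (3*((-32 + (4/25)*15²) - 1))³ = (3*((-32 + (4/25)*225) - 1))³ = (3*((-32 + 36) - 1))³ = (3*(4 - 1))³ = (3*3)³ = 9³ = 729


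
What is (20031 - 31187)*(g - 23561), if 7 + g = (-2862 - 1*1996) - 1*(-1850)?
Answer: 296481856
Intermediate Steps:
g = -3015 (g = -7 + ((-2862 - 1*1996) - 1*(-1850)) = -7 + ((-2862 - 1996) + 1850) = -7 + (-4858 + 1850) = -7 - 3008 = -3015)
(20031 - 31187)*(g - 23561) = (20031 - 31187)*(-3015 - 23561) = -11156*(-26576) = 296481856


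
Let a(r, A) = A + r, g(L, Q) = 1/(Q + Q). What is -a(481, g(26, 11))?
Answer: -10583/22 ≈ -481.05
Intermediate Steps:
g(L, Q) = 1/(2*Q)
-a(481, g(26, 11)) = -((½)/11 + 481) = -((½)*(1/11) + 481) = -(1/22 + 481) = -1*10583/22 = -10583/22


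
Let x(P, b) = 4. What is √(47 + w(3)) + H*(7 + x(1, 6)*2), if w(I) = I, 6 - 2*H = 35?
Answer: -435/2 + 5*√2 ≈ -210.43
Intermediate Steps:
H = -29/2 (H = 3 - ½*35 = 3 - 35/2 = -29/2 ≈ -14.500)
√(47 + w(3)) + H*(7 + x(1, 6)*2) = √(47 + 3) - 29*(7 + 4*2)/2 = √50 - 29*(7 + 8)/2 = 5*√2 - 29/2*15 = 5*√2 - 435/2 = -435/2 + 5*√2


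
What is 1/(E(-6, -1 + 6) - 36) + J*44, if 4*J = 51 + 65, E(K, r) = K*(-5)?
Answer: 7655/6 ≈ 1275.8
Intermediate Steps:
E(K, r) = -5*K
J = 29 (J = (51 + 65)/4 = (¼)*116 = 29)
1/(E(-6, -1 + 6) - 36) + J*44 = 1/(-5*(-6) - 36) + 29*44 = 1/(30 - 36) + 1276 = 1/(-6) + 1276 = -⅙ + 1276 = 7655/6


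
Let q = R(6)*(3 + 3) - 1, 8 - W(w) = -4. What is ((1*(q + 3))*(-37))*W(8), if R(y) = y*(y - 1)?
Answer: -80808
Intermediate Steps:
W(w) = 12 (W(w) = 8 - 1*(-4) = 8 + 4 = 12)
R(y) = y*(-1 + y)
q = 179 (q = (6*(-1 + 6))*(3 + 3) - 1 = (6*5)*6 - 1 = 30*6 - 1 = 180 - 1 = 179)
((1*(q + 3))*(-37))*W(8) = ((1*(179 + 3))*(-37))*12 = ((1*182)*(-37))*12 = (182*(-37))*12 = -6734*12 = -80808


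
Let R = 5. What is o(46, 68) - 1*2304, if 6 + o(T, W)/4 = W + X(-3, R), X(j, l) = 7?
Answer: -2028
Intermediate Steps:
o(T, W) = 4 + 4*W (o(T, W) = -24 + 4*(W + 7) = -24 + 4*(7 + W) = -24 + (28 + 4*W) = 4 + 4*W)
o(46, 68) - 1*2304 = (4 + 4*68) - 1*2304 = (4 + 272) - 2304 = 276 - 2304 = -2028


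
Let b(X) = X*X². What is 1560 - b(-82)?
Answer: 552928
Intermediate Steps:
b(X) = X³
1560 - b(-82) = 1560 - 1*(-82)³ = 1560 - 1*(-551368) = 1560 + 551368 = 552928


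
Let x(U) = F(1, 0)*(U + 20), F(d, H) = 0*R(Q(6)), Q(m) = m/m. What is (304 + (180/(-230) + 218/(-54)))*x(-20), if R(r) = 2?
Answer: 0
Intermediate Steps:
Q(m) = 1
F(d, H) = 0 (F(d, H) = 0*2 = 0)
x(U) = 0 (x(U) = 0*(U + 20) = 0*(20 + U) = 0)
(304 + (180/(-230) + 218/(-54)))*x(-20) = (304 + (180/(-230) + 218/(-54)))*0 = (304 + (180*(-1/230) + 218*(-1/54)))*0 = (304 + (-18/23 - 109/27))*0 = (304 - 2993/621)*0 = (185791/621)*0 = 0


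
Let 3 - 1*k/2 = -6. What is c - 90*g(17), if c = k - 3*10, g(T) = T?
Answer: -1542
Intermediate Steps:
k = 18 (k = 6 - 2*(-6) = 6 + 12 = 18)
c = -12 (c = 18 - 3*10 = 18 - 30 = -12)
c - 90*g(17) = -12 - 90*17 = -12 - 1530 = -1542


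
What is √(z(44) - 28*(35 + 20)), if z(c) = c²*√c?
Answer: 2*√(-385 + 968*√11) ≈ 106.31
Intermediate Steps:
z(c) = c^(5/2)
√(z(44) - 28*(35 + 20)) = √(44^(5/2) - 28*(35 + 20)) = √(3872*√11 - 28*55) = √(3872*√11 - 1540) = √(-1540 + 3872*√11)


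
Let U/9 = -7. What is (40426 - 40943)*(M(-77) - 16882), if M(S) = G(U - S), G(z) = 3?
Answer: 8726443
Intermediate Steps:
U = -63 (U = 9*(-7) = -63)
M(S) = 3
(40426 - 40943)*(M(-77) - 16882) = (40426 - 40943)*(3 - 16882) = -517*(-16879) = 8726443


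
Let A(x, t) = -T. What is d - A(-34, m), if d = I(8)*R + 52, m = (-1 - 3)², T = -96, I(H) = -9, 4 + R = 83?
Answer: -755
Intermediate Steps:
R = 79 (R = -4 + 83 = 79)
m = 16 (m = (-4)² = 16)
A(x, t) = 96 (A(x, t) = -1*(-96) = 96)
d = -659 (d = -9*79 + 52 = -711 + 52 = -659)
d - A(-34, m) = -659 - 1*96 = -659 - 96 = -755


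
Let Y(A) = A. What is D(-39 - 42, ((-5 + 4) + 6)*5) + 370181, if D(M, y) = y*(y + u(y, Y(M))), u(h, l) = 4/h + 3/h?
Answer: 370813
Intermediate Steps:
u(h, l) = 7/h
D(M, y) = y*(y + 7/y)
D(-39 - 42, ((-5 + 4) + 6)*5) + 370181 = (7 + (((-5 + 4) + 6)*5)²) + 370181 = (7 + ((-1 + 6)*5)²) + 370181 = (7 + (5*5)²) + 370181 = (7 + 25²) + 370181 = (7 + 625) + 370181 = 632 + 370181 = 370813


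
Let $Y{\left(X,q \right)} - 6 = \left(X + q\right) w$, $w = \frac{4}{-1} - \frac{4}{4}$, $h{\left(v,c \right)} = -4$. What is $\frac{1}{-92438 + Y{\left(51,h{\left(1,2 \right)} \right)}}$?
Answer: $- \frac{1}{92667} \approx -1.0791 \cdot 10^{-5}$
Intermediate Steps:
$w = -5$ ($w = 4 \left(-1\right) - 1 = -4 - 1 = -5$)
$Y{\left(X,q \right)} = 6 - 5 X - 5 q$ ($Y{\left(X,q \right)} = 6 + \left(X + q\right) \left(-5\right) = 6 - \left(5 X + 5 q\right) = 6 - 5 X - 5 q$)
$\frac{1}{-92438 + Y{\left(51,h{\left(1,2 \right)} \right)}} = \frac{1}{-92438 - 229} = \frac{1}{-92667} = - \frac{1}{92667}$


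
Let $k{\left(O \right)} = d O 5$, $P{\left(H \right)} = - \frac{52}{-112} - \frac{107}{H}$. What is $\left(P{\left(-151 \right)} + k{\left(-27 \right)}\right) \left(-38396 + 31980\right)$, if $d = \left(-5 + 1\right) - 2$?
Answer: $- \frac{5501140956}{1057} \approx -5.2045 \cdot 10^{6}$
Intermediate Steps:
$d = -6$ ($d = -4 - 2 = -6$)
$P{\left(H \right)} = \frac{13}{28} - \frac{107}{H}$ ($P{\left(H \right)} = \left(-52\right) \left(- \frac{1}{112}\right) - \frac{107}{H} = \frac{13}{28} - \frac{107}{H}$)
$k{\left(O \right)} = - 30 O$ ($k{\left(O \right)} = - 6 O 5 = - 30 O$)
$\left(P{\left(-151 \right)} + k{\left(-27 \right)}\right) \left(-38396 + 31980\right) = \left(\left(\frac{13}{28} - \frac{107}{-151}\right) - -810\right) \left(-38396 + 31980\right) = \left(\left(\frac{13}{28} - - \frac{107}{151}\right) + 810\right) \left(-6416\right) = \left(\left(\frac{13}{28} + \frac{107}{151}\right) + 810\right) \left(-6416\right) = \left(\frac{4959}{4228} + 810\right) \left(-6416\right) = \frac{3429639}{4228} \left(-6416\right) = - \frac{5501140956}{1057}$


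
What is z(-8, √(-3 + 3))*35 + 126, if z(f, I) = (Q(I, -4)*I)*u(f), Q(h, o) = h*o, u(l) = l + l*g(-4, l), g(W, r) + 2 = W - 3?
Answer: 126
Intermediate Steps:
g(W, r) = -5 + W (g(W, r) = -2 + (W - 3) = -2 + (-3 + W) = -5 + W)
u(l) = -8*l (u(l) = l + l*(-5 - 4) = l + l*(-9) = l - 9*l = -8*l)
z(f, I) = 32*f*I² (z(f, I) = ((I*(-4))*I)*(-8*f) = ((-4*I)*I)*(-8*f) = (-4*I²)*(-8*f) = 32*f*I²)
z(-8, √(-3 + 3))*35 + 126 = (32*(-8)*(√(-3 + 3))²)*35 + 126 = (32*(-8)*(√0)²)*35 + 126 = (32*(-8)*0²)*35 + 126 = (32*(-8)*0)*35 + 126 = 0*35 + 126 = 0 + 126 = 126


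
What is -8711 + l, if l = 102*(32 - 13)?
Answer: -6773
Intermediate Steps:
l = 1938 (l = 102*19 = 1938)
-8711 + l = -8711 + 1938 = -6773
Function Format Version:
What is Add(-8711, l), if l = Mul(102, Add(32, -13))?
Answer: -6773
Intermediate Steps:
l = 1938 (l = Mul(102, 19) = 1938)
Add(-8711, l) = Add(-8711, 1938) = -6773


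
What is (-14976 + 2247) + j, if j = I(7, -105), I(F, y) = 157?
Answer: -12572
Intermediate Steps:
j = 157
(-14976 + 2247) + j = (-14976 + 2247) + 157 = -12729 + 157 = -12572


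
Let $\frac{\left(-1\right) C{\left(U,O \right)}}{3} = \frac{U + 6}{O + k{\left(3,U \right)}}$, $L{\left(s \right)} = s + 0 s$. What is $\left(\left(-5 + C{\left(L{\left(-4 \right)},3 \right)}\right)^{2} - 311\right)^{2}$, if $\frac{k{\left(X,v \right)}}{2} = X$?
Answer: $\frac{6300100}{81} \approx 77779.0$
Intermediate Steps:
$L{\left(s \right)} = s$ ($L{\left(s \right)} = s + 0 = s$)
$k{\left(X,v \right)} = 2 X$
$C{\left(U,O \right)} = - \frac{3 \left(6 + U\right)}{6 + O}$ ($C{\left(U,O \right)} = - 3 \frac{U + 6}{O + 2 \cdot 3} = - 3 \frac{6 + U}{O + 6} = - 3 \frac{6 + U}{6 + O} = - \frac{3 \left(6 + U\right)}{6 + O}$)
$\left(\left(-5 + C{\left(L{\left(-4 \right)},3 \right)}\right)^{2} - 311\right)^{2} = \left(\left(-5 + \frac{3 \left(-6 - -4\right)}{6 + 3}\right)^{2} - 311\right)^{2} = \left(\left(-5 + \frac{3 \left(-6 + 4\right)}{9}\right)^{2} - 311\right)^{2} = \left(\left(-5 + 3 \cdot \frac{1}{9} \left(-2\right)\right)^{2} - 311\right)^{2} = \left(\left(-5 - \frac{2}{3}\right)^{2} - 311\right)^{2} = \left(\left(- \frac{17}{3}\right)^{2} - 311\right)^{2} = \left(\frac{289}{9} - 311\right)^{2} = \left(- \frac{2510}{9}\right)^{2} = \frac{6300100}{81}$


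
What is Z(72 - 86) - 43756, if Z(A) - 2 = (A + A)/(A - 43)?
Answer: -2493950/57 ≈ -43754.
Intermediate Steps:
Z(A) = 2 + 2*A/(-43 + A) (Z(A) = 2 + (A + A)/(A - 43) = 2 + (2*A)/(-43 + A) = 2 + 2*A/(-43 + A))
Z(72 - 86) - 43756 = 2*(-43 + 2*(72 - 86))/(-43 + (72 - 86)) - 43756 = 2*(-43 + 2*(-14))/(-43 - 14) - 43756 = 2*(-43 - 28)/(-57) - 43756 = 2*(-1/57)*(-71) - 43756 = 142/57 - 43756 = -2493950/57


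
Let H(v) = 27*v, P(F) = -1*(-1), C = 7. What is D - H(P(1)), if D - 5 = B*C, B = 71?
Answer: 475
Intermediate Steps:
P(F) = 1
D = 502 (D = 5 + 71*7 = 5 + 497 = 502)
D - H(P(1)) = 502 - 27 = 475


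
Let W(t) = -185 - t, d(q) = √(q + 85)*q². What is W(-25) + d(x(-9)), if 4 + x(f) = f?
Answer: -160 + 1014*√2 ≈ 1274.0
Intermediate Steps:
x(f) = -4 + f
d(q) = q²*√(85 + q) (d(q) = √(85 + q)*q² = q²*√(85 + q))
W(-25) + d(x(-9)) = (-185 - 1*(-25)) + (-4 - 9)²*√(85 + (-4 - 9)) = (-185 + 25) + (-13)²*√(85 - 13) = -160 + 169*√72 = -160 + 169*(6*√2) = -160 + 1014*√2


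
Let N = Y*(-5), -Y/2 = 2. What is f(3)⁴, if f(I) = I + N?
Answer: 279841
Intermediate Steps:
Y = -4 (Y = -2*2 = -4)
N = 20 (N = -4*(-5) = 20)
f(I) = 20 + I (f(I) = I + 20 = 20 + I)
f(3)⁴ = (20 + 3)⁴ = 23⁴ = 279841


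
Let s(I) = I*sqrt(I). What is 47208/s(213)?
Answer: 15736*sqrt(213)/15123 ≈ 15.186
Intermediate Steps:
s(I) = I**(3/2)
47208/s(213) = 47208/(213**(3/2)) = 47208/((213*sqrt(213))) = 47208*(sqrt(213)/45369) = 15736*sqrt(213)/15123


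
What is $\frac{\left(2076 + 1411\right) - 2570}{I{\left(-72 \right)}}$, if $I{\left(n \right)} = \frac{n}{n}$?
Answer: $917$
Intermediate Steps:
$I{\left(n \right)} = 1$
$\frac{\left(2076 + 1411\right) - 2570}{I{\left(-72 \right)}} = \frac{\left(2076 + 1411\right) - 2570}{1} = \left(3487 - 2570\right) 1 = 917 \cdot 1 = 917$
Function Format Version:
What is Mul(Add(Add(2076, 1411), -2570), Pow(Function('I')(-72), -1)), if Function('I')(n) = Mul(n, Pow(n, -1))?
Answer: 917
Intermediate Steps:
Function('I')(n) = 1
Mul(Add(Add(2076, 1411), -2570), Pow(Function('I')(-72), -1)) = Mul(Add(Add(2076, 1411), -2570), Pow(1, -1)) = Mul(Add(3487, -2570), 1) = Mul(917, 1) = 917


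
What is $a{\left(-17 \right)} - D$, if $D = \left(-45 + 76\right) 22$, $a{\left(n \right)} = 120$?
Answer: $-562$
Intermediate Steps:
$D = 682$ ($D = 31 \cdot 22 = 682$)
$a{\left(-17 \right)} - D = 120 - 682 = -562$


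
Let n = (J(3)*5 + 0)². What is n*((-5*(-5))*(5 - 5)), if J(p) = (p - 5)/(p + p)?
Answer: 0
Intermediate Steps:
J(p) = (-5 + p)/(2*p) (J(p) = (-5 + p)/((2*p)) = (-5 + p)*(1/(2*p)) = (-5 + p)/(2*p))
n = 25/9 (n = (((½)*(-5 + 3)/3)*5 + 0)² = (((½)*(⅓)*(-2))*5 + 0)² = (-⅓*5 + 0)² = (-5/3 + 0)² = (-5/3)² = 25/9 ≈ 2.7778)
n*((-5*(-5))*(5 - 5)) = 25*((-5*(-5))*(5 - 5))/9 = 25*(25*0)/9 = (25/9)*0 = 0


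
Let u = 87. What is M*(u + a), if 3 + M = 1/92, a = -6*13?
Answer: -2475/92 ≈ -26.902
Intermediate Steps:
a = -78
M = -275/92 (M = -3 + 1/92 = -275/92 ≈ -2.9891)
M*(u + a) = -275*(87 - 78)/92 = -275/92*9 = -2475/92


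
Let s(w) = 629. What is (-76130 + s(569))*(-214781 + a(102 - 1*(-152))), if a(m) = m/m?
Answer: 16216104780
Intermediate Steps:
a(m) = 1
(-76130 + s(569))*(-214781 + a(102 - 1*(-152))) = (-76130 + 629)*(-214781 + 1) = -75501*(-214780) = 16216104780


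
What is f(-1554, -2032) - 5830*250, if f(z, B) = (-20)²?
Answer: -1457100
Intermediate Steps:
f(z, B) = 400
f(-1554, -2032) - 5830*250 = 400 - 5830*250 = 400 - 1*1457500 = 400 - 1457500 = -1457100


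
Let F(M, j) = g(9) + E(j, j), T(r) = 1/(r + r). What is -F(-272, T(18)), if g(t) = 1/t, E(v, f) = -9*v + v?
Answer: ⅑ ≈ 0.11111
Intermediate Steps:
E(v, f) = -8*v
g(t) = 1/t
T(r) = 1/(2*r)
F(M, j) = ⅑ - 8*j (F(M, j) = 1/9 - 8*j = ⅑ - 8*j)
-F(-272, T(18)) = -(⅑ - 4/18) = -(⅑ - 8*1/36) = -(⅑ - 2/9) = -1*(-⅑) = ⅑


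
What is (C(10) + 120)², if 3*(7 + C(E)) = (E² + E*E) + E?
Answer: 33489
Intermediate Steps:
C(E) = -7 + E/3 + 2*E²/3 (C(E) = -7 + ((E² + E*E) + E)/3 = -7 + ((E² + E²) + E)/3 = -7 + (2*E² + E)/3 = -7 + (E + 2*E²)/3 = -7 + (E/3 + 2*E²/3) = -7 + E/3 + 2*E²/3)
(C(10) + 120)² = ((-7 + (⅓)*10 + (⅔)*10²) + 120)² = ((-7 + 10/3 + (⅔)*100) + 120)² = ((-7 + 10/3 + 200/3) + 120)² = (63 + 120)² = 183² = 33489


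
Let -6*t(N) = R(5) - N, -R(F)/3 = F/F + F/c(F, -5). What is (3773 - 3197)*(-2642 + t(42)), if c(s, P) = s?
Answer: -1517184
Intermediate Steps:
R(F) = -6 (R(F) = -3*(F/F + F/F) = -3*(1 + 1) = -3*2 = -6)
t(N) = 1 + N/6 (t(N) = -(-6 - N)/6 = 1 + N/6)
(3773 - 3197)*(-2642 + t(42)) = (3773 - 3197)*(-2642 + (1 + (1/6)*42)) = 576*(-2642 + (1 + 7)) = 576*(-2642 + 8) = 576*(-2634) = -1517184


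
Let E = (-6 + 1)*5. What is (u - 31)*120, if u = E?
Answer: -6720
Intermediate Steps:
E = -25 (E = -5*5 = -25)
u = -25
(u - 31)*120 = (-25 - 31)*120 = -56*120 = -6720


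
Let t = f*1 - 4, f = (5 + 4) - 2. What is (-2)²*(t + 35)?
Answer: 152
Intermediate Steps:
f = 7 (f = 9 - 2 = 7)
t = 3 (t = 7*1 - 4 = 7 - 4 = 3)
(-2)²*(t + 35) = (-2)²*(3 + 35) = 4*38 = 152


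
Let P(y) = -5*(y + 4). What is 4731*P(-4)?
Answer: 0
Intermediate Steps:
P(y) = -20 - 5*y (P(y) = -5*(4 + y) = -20 - 5*y)
4731*P(-4) = 4731*(-20 - 5*(-4)) = 4731*(-20 + 20) = 4731*0 = 0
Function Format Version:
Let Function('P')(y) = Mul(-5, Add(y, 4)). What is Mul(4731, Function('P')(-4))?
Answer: 0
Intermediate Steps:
Function('P')(y) = Add(-20, Mul(-5, y)) (Function('P')(y) = Mul(-5, Add(4, y)) = Add(-20, Mul(-5, y)))
Mul(4731, Function('P')(-4)) = Mul(4731, Add(-20, Mul(-5, -4))) = Mul(4731, Add(-20, 20)) = Mul(4731, 0) = 0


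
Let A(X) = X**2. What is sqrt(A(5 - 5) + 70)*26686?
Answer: 26686*sqrt(70) ≈ 2.2327e+5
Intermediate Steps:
sqrt(A(5 - 5) + 70)*26686 = sqrt((5 - 5)**2 + 70)*26686 = sqrt(0**2 + 70)*26686 = sqrt(0 + 70)*26686 = sqrt(70)*26686 = 26686*sqrt(70)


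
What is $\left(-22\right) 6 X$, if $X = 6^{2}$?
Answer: $-4752$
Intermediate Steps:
$X = 36$
$\left(-22\right) 6 X = \left(-22\right) 6 \cdot 36 = \left(-132\right) 36 = -4752$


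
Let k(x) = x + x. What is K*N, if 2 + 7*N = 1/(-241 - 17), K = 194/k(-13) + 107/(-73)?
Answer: 730004/285649 ≈ 2.5556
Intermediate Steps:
k(x) = 2*x
K = -8472/949 (K = 194/((2*(-13))) + 107/(-73) = 194/(-26) + 107*(-1/73) = 194*(-1/26) - 107/73 = -97/13 - 107/73 = -8472/949 ≈ -8.9273)
N = -517/1806 (N = -2/7 + 1/(7*(-241 - 17)) = -2/7 + (⅐)/(-258) = -2/7 + (⅐)*(-1/258) = -2/7 - 1/1806 = -517/1806 ≈ -0.28627)
K*N = -8472/949*(-517/1806) = 730004/285649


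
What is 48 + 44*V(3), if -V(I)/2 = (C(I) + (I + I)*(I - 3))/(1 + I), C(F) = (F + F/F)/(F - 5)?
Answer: 92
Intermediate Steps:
C(F) = (1 + F)/(-5 + F) (C(F) = (F + 1)/(-5 + F) = (1 + F)/(-5 + F))
V(I) = -2*((1 + I)/(-5 + I) + 2*I*(-3 + I))/(1 + I) (V(I) = -2*((1 + I)/(-5 + I) + (I + I)*(I - 3))/(1 + I) = -2*((1 + I)/(-5 + I) + (2*I)*(-3 + I))/(1 + I) = -2*((1 + I)/(-5 + I) + 2*I*(-3 + I))/(1 + I))
48 + 44*V(3) = 48 + 44*(2*(-1 - 1*3 - 2*3*(-5 + 3)*(-3 + 3))/((1 + 3)*(-5 + 3))) = 48 + 44*(2*(-1 - 3 - 2*3*(-2)*0)/(4*(-2))) = 48 + 44*(2*(1/4)*(-1/2)*(-1 - 3 + 0)) = 48 + 44*(2*(1/4)*(-1/2)*(-4)) = 48 + 44*1 = 48 + 44 = 92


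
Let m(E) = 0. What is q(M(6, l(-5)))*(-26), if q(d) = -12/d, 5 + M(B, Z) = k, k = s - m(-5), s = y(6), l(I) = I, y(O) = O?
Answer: 312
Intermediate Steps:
s = 6
k = 6 (k = 6 - 1*0 = 6 + 0 = 6)
M(B, Z) = 1 (M(B, Z) = -5 + 6 = 1)
q(M(6, l(-5)))*(-26) = -12/1*(-26) = -12*1*(-26) = -12*(-26) = 312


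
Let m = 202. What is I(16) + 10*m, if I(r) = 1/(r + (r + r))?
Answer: 96961/48 ≈ 2020.0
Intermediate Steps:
I(r) = 1/(3*r) (I(r) = 1/(r + 2*r) = 1/(3*r))
I(16) + 10*m = (⅓)/16 + 10*202 = (⅓)*(1/16) + 2020 = 1/48 + 2020 = 96961/48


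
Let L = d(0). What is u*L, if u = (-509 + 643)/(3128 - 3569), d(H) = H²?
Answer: 0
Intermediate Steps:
L = 0 (L = 0² = 0)
u = -134/441 (u = 134/(-441) = 134*(-1/441) = -134/441 ≈ -0.30385)
u*L = -134/441*0 = 0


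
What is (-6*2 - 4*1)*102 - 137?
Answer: -1769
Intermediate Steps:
(-6*2 - 4*1)*102 - 137 = (-12 - 4)*102 - 137 = -16*102 - 137 = -1632 - 137 = -1769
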